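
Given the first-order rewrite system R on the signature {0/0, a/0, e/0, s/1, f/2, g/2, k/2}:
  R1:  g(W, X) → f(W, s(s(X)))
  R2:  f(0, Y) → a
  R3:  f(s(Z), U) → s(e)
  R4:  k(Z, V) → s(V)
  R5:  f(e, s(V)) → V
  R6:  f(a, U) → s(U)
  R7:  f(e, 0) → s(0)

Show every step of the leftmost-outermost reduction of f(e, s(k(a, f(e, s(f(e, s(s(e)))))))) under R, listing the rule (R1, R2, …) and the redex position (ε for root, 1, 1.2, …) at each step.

1. f(e, s(k(a, f(e, s(f(e, s(s(e))))))))  →  k(a, f(e, s(f(e, s(s(e))))))   [R5 at ε]
2. k(a, f(e, s(f(e, s(s(e))))))  →  s(f(e, s(f(e, s(s(e))))))   [R4 at ε]
3. s(f(e, s(f(e, s(s(e))))))  →  s(f(e, s(s(e))))   [R5 at 1]
4. s(f(e, s(s(e))))  →  s(s(e))   [R5 at 1]

s(s(e))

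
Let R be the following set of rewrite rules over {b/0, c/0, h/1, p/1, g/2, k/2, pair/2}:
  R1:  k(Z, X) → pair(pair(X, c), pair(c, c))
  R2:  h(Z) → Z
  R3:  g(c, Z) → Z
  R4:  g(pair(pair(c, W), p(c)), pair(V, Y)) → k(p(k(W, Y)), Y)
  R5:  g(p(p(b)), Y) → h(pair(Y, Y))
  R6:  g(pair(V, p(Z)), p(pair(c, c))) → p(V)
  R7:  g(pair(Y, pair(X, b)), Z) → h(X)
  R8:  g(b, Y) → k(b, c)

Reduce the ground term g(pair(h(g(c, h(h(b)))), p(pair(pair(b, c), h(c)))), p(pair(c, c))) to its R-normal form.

p(b)

1. g(pair(h(g(c, h(h(b)))), p(pair(pair(b, c), h(c)))), p(pair(c, c)))  →  p(h(g(c, h(h(b)))))   [R6 at ε]
2. p(h(g(c, h(h(b)))))  →  p(g(c, h(h(b))))   [R2 at 1]
3. p(g(c, h(h(b))))  →  p(h(h(b)))   [R3 at 1]
4. p(h(h(b)))  →  p(h(b))   [R2 at 1]
5. p(h(b))  →  p(b)   [R2 at 1]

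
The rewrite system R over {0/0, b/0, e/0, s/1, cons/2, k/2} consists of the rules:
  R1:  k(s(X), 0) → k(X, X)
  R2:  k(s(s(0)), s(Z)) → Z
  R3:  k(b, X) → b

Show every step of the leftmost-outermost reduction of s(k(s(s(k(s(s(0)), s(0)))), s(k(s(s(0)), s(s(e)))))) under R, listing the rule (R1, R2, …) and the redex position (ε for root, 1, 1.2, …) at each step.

1. s(k(s(s(k(s(s(0)), s(0)))), s(k(s(s(0)), s(s(e))))))  →  s(k(s(s(0)), s(k(s(s(0)), s(s(e))))))   [R2 at 1.1.1.1]
2. s(k(s(s(0)), s(k(s(s(0)), s(s(e))))))  →  s(k(s(s(0)), s(s(e))))   [R2 at 1]
3. s(k(s(s(0)), s(s(e))))  →  s(s(e))   [R2 at 1]

s(s(e))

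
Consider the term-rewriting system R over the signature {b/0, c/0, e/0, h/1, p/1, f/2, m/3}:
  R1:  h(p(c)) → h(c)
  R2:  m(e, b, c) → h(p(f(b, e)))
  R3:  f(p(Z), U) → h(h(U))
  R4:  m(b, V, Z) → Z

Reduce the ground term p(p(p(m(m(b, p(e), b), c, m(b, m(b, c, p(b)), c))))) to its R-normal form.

p(p(p(c)))

1. p(p(p(m(m(b, p(e), b), c, m(b, m(b, c, p(b)), c)))))  →  p(p(p(m(b, c, m(b, m(b, c, p(b)), c)))))   [R4 at 1.1.1.1]
2. p(p(p(m(b, c, m(b, m(b, c, p(b)), c)))))  →  p(p(p(m(b, m(b, c, p(b)), c))))   [R4 at 1.1.1]
3. p(p(p(m(b, m(b, c, p(b)), c))))  →  p(p(p(c)))   [R4 at 1.1.1]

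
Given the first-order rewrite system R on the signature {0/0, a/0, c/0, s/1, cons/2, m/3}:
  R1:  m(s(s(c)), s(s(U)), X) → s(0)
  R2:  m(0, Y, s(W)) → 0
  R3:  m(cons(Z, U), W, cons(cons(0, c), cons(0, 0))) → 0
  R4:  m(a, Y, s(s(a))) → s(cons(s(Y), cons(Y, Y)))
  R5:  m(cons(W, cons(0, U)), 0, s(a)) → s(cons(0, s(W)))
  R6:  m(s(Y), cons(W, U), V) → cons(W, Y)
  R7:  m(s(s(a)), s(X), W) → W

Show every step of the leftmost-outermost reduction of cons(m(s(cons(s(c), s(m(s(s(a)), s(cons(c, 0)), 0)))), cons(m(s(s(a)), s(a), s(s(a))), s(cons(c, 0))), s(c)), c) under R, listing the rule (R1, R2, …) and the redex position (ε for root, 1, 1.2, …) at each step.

cons(cons(s(s(a)), cons(s(c), s(0))), c)

1. cons(m(s(cons(s(c), s(m(s(s(a)), s(cons(c, 0)), 0)))), cons(m(s(s(a)), s(a), s(s(a))), s(cons(c, 0))), s(c)), c)  →  cons(cons(m(s(s(a)), s(a), s(s(a))), cons(s(c), s(m(s(s(a)), s(cons(c, 0)), 0)))), c)   [R6 at 1]
2. cons(cons(m(s(s(a)), s(a), s(s(a))), cons(s(c), s(m(s(s(a)), s(cons(c, 0)), 0)))), c)  →  cons(cons(s(s(a)), cons(s(c), s(m(s(s(a)), s(cons(c, 0)), 0)))), c)   [R7 at 1.1]
3. cons(cons(s(s(a)), cons(s(c), s(m(s(s(a)), s(cons(c, 0)), 0)))), c)  →  cons(cons(s(s(a)), cons(s(c), s(0))), c)   [R7 at 1.2.2.1]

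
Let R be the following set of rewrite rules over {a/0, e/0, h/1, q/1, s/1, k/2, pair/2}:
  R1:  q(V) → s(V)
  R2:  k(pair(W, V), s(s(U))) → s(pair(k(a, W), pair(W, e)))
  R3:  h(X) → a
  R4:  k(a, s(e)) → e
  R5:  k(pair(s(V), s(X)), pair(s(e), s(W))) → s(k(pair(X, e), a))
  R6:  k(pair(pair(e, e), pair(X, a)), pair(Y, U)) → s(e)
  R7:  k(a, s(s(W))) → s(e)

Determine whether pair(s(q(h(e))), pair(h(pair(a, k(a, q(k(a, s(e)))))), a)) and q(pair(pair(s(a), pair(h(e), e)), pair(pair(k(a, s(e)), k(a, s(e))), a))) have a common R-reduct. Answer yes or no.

no — NF(t₁) = pair(s(s(a)), pair(a, a)), NF(t₂) = s(pair(pair(s(a), pair(a, e)), pair(pair(e, e), a)))

Reduce t₁ = pair(s(q(h(e))), pair(h(pair(a, k(a, q(k(a, s(e)))))), a)):
1. pair(s(q(h(e))), pair(h(pair(a, k(a, q(k(a, s(e)))))), a))  →  pair(s(s(h(e))), pair(h(pair(a, k(a, q(k(a, s(e)))))), a))   [R1 at 1.1]
2. pair(s(s(h(e))), pair(h(pair(a, k(a, q(k(a, s(e)))))), a))  →  pair(s(s(a)), pair(h(pair(a, k(a, q(k(a, s(e)))))), a))   [R3 at 1.1.1]
3. pair(s(s(a)), pair(h(pair(a, k(a, q(k(a, s(e)))))), a))  →  pair(s(s(a)), pair(a, a))   [R3 at 2.1]

Reduce t₂ = q(pair(pair(s(a), pair(h(e), e)), pair(pair(k(a, s(e)), k(a, s(e))), a))):
1. q(pair(pair(s(a), pair(h(e), e)), pair(pair(k(a, s(e)), k(a, s(e))), a)))  →  s(pair(pair(s(a), pair(h(e), e)), pair(pair(k(a, s(e)), k(a, s(e))), a)))   [R1 at ε]
2. s(pair(pair(s(a), pair(h(e), e)), pair(pair(k(a, s(e)), k(a, s(e))), a)))  →  s(pair(pair(s(a), pair(a, e)), pair(pair(k(a, s(e)), k(a, s(e))), a)))   [R3 at 1.1.2.1]
3. s(pair(pair(s(a), pair(a, e)), pair(pair(k(a, s(e)), k(a, s(e))), a)))  →  s(pair(pair(s(a), pair(a, e)), pair(pair(e, k(a, s(e))), a)))   [R4 at 1.2.1.1]
4. s(pair(pair(s(a), pair(a, e)), pair(pair(e, k(a, s(e))), a)))  →  s(pair(pair(s(a), pair(a, e)), pair(pair(e, e), a)))   [R4 at 1.2.1.2]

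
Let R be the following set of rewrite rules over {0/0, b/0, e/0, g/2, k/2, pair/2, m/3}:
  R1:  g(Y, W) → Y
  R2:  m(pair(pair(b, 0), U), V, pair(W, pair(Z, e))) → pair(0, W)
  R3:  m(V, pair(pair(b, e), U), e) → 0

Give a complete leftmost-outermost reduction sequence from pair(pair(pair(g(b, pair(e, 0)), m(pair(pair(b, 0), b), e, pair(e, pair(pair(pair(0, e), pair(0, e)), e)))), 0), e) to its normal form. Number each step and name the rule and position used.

pair(pair(pair(b, pair(0, e)), 0), e)

1. pair(pair(pair(g(b, pair(e, 0)), m(pair(pair(b, 0), b), e, pair(e, pair(pair(pair(0, e), pair(0, e)), e)))), 0), e)  →  pair(pair(pair(b, m(pair(pair(b, 0), b), e, pair(e, pair(pair(pair(0, e), pair(0, e)), e)))), 0), e)   [R1 at 1.1.1]
2. pair(pair(pair(b, m(pair(pair(b, 0), b), e, pair(e, pair(pair(pair(0, e), pair(0, e)), e)))), 0), e)  →  pair(pair(pair(b, pair(0, e)), 0), e)   [R2 at 1.1.2]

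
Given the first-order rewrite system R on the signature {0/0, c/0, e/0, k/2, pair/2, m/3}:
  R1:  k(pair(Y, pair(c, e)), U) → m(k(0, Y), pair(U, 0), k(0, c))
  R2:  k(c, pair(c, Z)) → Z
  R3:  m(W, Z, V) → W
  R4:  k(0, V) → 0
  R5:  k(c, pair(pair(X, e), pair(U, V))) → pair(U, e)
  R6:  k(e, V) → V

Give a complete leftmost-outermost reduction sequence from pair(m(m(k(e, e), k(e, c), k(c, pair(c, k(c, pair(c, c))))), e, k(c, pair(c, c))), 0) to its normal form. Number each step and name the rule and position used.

pair(e, 0)

1. pair(m(m(k(e, e), k(e, c), k(c, pair(c, k(c, pair(c, c))))), e, k(c, pair(c, c))), 0)  →  pair(m(k(e, e), k(e, c), k(c, pair(c, k(c, pair(c, c))))), 0)   [R3 at 1]
2. pair(m(k(e, e), k(e, c), k(c, pair(c, k(c, pair(c, c))))), 0)  →  pair(k(e, e), 0)   [R3 at 1]
3. pair(k(e, e), 0)  →  pair(e, 0)   [R6 at 1]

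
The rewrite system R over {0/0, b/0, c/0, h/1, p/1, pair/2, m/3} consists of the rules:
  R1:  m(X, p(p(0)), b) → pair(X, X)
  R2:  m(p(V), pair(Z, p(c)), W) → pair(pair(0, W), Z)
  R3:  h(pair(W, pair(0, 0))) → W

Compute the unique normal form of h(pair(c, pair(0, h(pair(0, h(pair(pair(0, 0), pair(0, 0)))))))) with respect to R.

1. h(pair(c, pair(0, h(pair(0, h(pair(pair(0, 0), pair(0, 0))))))))  →  h(pair(c, pair(0, h(pair(0, pair(0, 0))))))   [R3 at 1.2.2.1.2]
2. h(pair(c, pair(0, h(pair(0, pair(0, 0))))))  →  h(pair(c, pair(0, 0)))   [R3 at 1.2.2]
3. h(pair(c, pair(0, 0)))  →  c   [R3 at ε]

c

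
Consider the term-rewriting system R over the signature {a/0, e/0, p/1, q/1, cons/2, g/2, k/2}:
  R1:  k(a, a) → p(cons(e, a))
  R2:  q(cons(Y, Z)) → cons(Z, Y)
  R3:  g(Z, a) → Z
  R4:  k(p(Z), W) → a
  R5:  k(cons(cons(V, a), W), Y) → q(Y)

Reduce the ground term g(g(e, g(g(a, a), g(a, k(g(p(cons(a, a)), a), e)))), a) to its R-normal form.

1. g(g(e, g(g(a, a), g(a, k(g(p(cons(a, a)), a), e)))), a)  →  g(e, g(g(a, a), g(a, k(g(p(cons(a, a)), a), e))))   [R3 at ε]
2. g(e, g(g(a, a), g(a, k(g(p(cons(a, a)), a), e))))  →  g(e, g(a, g(a, k(g(p(cons(a, a)), a), e))))   [R3 at 2.1]
3. g(e, g(a, g(a, k(g(p(cons(a, a)), a), e))))  →  g(e, g(a, g(a, k(p(cons(a, a)), e))))   [R3 at 2.2.2.1]
4. g(e, g(a, g(a, k(p(cons(a, a)), e))))  →  g(e, g(a, g(a, a)))   [R4 at 2.2.2]
5. g(e, g(a, g(a, a)))  →  g(e, g(a, a))   [R3 at 2.2]
6. g(e, g(a, a))  →  g(e, a)   [R3 at 2]
7. g(e, a)  →  e   [R3 at ε]

e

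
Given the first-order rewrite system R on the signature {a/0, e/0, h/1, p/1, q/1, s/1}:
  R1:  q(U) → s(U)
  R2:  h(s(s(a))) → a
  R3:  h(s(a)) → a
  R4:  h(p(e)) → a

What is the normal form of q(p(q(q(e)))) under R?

1. q(p(q(q(e))))  →  s(p(q(q(e))))   [R1 at ε]
2. s(p(q(q(e))))  →  s(p(s(q(e))))   [R1 at 1.1]
3. s(p(s(q(e))))  →  s(p(s(s(e))))   [R1 at 1.1.1]

s(p(s(s(e))))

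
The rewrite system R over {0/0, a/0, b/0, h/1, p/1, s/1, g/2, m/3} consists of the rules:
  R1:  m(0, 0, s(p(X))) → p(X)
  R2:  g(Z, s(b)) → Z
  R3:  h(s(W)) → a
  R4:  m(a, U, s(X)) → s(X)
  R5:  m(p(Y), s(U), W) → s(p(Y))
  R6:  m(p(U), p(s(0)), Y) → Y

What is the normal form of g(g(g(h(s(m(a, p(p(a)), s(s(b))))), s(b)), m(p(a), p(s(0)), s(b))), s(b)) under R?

1. g(g(g(h(s(m(a, p(p(a)), s(s(b))))), s(b)), m(p(a), p(s(0)), s(b))), s(b))  →  g(g(h(s(m(a, p(p(a)), s(s(b))))), s(b)), m(p(a), p(s(0)), s(b)))   [R2 at ε]
2. g(g(h(s(m(a, p(p(a)), s(s(b))))), s(b)), m(p(a), p(s(0)), s(b)))  →  g(h(s(m(a, p(p(a)), s(s(b))))), m(p(a), p(s(0)), s(b)))   [R2 at 1]
3. g(h(s(m(a, p(p(a)), s(s(b))))), m(p(a), p(s(0)), s(b)))  →  g(a, m(p(a), p(s(0)), s(b)))   [R3 at 1]
4. g(a, m(p(a), p(s(0)), s(b)))  →  g(a, s(b))   [R6 at 2]
5. g(a, s(b))  →  a   [R2 at ε]

a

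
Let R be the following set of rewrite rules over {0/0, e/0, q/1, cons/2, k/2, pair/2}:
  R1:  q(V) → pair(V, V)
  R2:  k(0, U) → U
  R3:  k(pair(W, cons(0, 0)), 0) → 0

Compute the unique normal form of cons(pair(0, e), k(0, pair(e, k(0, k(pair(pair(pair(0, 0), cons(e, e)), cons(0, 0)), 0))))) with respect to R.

cons(pair(0, e), pair(e, 0))

1. cons(pair(0, e), k(0, pair(e, k(0, k(pair(pair(pair(0, 0), cons(e, e)), cons(0, 0)), 0)))))  →  cons(pair(0, e), pair(e, k(0, k(pair(pair(pair(0, 0), cons(e, e)), cons(0, 0)), 0))))   [R2 at 2]
2. cons(pair(0, e), pair(e, k(0, k(pair(pair(pair(0, 0), cons(e, e)), cons(0, 0)), 0))))  →  cons(pair(0, e), pair(e, k(pair(pair(pair(0, 0), cons(e, e)), cons(0, 0)), 0)))   [R2 at 2.2]
3. cons(pair(0, e), pair(e, k(pair(pair(pair(0, 0), cons(e, e)), cons(0, 0)), 0)))  →  cons(pair(0, e), pair(e, 0))   [R3 at 2.2]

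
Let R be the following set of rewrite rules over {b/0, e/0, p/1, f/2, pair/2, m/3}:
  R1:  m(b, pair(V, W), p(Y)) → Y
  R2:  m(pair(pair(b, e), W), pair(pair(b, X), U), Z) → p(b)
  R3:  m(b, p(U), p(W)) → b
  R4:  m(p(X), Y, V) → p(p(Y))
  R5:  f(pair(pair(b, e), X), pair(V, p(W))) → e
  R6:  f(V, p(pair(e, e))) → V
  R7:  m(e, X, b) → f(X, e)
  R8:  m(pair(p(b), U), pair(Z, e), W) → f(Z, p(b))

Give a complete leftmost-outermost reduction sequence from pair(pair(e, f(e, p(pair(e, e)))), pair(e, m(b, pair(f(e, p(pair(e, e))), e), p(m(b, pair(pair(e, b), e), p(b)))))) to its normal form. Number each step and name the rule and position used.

1. pair(pair(e, f(e, p(pair(e, e)))), pair(e, m(b, pair(f(e, p(pair(e, e))), e), p(m(b, pair(pair(e, b), e), p(b))))))  →  pair(pair(e, e), pair(e, m(b, pair(f(e, p(pair(e, e))), e), p(m(b, pair(pair(e, b), e), p(b))))))   [R6 at 1.2]
2. pair(pair(e, e), pair(e, m(b, pair(f(e, p(pair(e, e))), e), p(m(b, pair(pair(e, b), e), p(b))))))  →  pair(pair(e, e), pair(e, m(b, pair(pair(e, b), e), p(b))))   [R1 at 2.2]
3. pair(pair(e, e), pair(e, m(b, pair(pair(e, b), e), p(b))))  →  pair(pair(e, e), pair(e, b))   [R1 at 2.2]

pair(pair(e, e), pair(e, b))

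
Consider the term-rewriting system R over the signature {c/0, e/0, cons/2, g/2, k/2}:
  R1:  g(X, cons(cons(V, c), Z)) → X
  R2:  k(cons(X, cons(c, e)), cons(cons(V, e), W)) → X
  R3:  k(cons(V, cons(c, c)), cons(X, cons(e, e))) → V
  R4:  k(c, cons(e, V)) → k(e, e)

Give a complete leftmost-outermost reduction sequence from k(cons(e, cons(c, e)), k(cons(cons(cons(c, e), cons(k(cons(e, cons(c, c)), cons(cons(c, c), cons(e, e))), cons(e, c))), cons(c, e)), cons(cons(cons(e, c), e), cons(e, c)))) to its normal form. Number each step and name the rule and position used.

e

1. k(cons(e, cons(c, e)), k(cons(cons(cons(c, e), cons(k(cons(e, cons(c, c)), cons(cons(c, c), cons(e, e))), cons(e, c))), cons(c, e)), cons(cons(cons(e, c), e), cons(e, c))))  →  k(cons(e, cons(c, e)), cons(cons(c, e), cons(k(cons(e, cons(c, c)), cons(cons(c, c), cons(e, e))), cons(e, c))))   [R2 at 2]
2. k(cons(e, cons(c, e)), cons(cons(c, e), cons(k(cons(e, cons(c, c)), cons(cons(c, c), cons(e, e))), cons(e, c))))  →  e   [R2 at ε]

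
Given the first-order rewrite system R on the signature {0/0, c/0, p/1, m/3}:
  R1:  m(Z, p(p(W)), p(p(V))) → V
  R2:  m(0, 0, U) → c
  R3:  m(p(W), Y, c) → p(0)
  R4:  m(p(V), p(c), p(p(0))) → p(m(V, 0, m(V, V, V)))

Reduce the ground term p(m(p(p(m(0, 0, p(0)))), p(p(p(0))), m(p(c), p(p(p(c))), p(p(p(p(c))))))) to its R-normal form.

p(c)

1. p(m(p(p(m(0, 0, p(0)))), p(p(p(0))), m(p(c), p(p(p(c))), p(p(p(p(c)))))))  →  p(m(p(p(c)), p(p(p(0))), m(p(c), p(p(p(c))), p(p(p(p(c)))))))   [R2 at 1.1.1.1]
2. p(m(p(p(c)), p(p(p(0))), m(p(c), p(p(p(c))), p(p(p(p(c)))))))  →  p(m(p(p(c)), p(p(p(0))), p(p(c))))   [R1 at 1.3]
3. p(m(p(p(c)), p(p(p(0))), p(p(c))))  →  p(c)   [R1 at 1]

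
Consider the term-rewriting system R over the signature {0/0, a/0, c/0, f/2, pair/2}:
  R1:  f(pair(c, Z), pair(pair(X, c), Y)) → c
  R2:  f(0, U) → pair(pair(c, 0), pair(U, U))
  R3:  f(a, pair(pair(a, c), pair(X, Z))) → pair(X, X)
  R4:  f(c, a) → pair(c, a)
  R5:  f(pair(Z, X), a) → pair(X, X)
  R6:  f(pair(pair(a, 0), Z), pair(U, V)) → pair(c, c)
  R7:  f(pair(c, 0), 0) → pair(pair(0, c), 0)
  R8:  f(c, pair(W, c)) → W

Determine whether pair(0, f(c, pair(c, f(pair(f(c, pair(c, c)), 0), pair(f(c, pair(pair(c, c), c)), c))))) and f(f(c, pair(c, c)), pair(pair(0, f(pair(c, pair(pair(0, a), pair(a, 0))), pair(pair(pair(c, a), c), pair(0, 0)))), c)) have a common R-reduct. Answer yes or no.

yes — NF(t₁) = pair(0, c), NF(t₂) = pair(0, c)

Reduce t₁ = pair(0, f(c, pair(c, f(pair(f(c, pair(c, c)), 0), pair(f(c, pair(pair(c, c), c)), c))))):
1. pair(0, f(c, pair(c, f(pair(f(c, pair(c, c)), 0), pair(f(c, pair(pair(c, c), c)), c)))))  →  pair(0, f(c, pair(c, f(pair(c, 0), pair(f(c, pair(pair(c, c), c)), c)))))   [R8 at 2.2.2.1.1]
2. pair(0, f(c, pair(c, f(pair(c, 0), pair(f(c, pair(pair(c, c), c)), c)))))  →  pair(0, f(c, pair(c, f(pair(c, 0), pair(pair(c, c), c)))))   [R8 at 2.2.2.2.1]
3. pair(0, f(c, pair(c, f(pair(c, 0), pair(pair(c, c), c)))))  →  pair(0, f(c, pair(c, c)))   [R1 at 2.2.2]
4. pair(0, f(c, pair(c, c)))  →  pair(0, c)   [R8 at 2]

Reduce t₂ = f(f(c, pair(c, c)), pair(pair(0, f(pair(c, pair(pair(0, a), pair(a, 0))), pair(pair(pair(c, a), c), pair(0, 0)))), c)):
1. f(f(c, pair(c, c)), pair(pair(0, f(pair(c, pair(pair(0, a), pair(a, 0))), pair(pair(pair(c, a), c), pair(0, 0)))), c))  →  f(c, pair(pair(0, f(pair(c, pair(pair(0, a), pair(a, 0))), pair(pair(pair(c, a), c), pair(0, 0)))), c))   [R8 at 1]
2. f(c, pair(pair(0, f(pair(c, pair(pair(0, a), pair(a, 0))), pair(pair(pair(c, a), c), pair(0, 0)))), c))  →  pair(0, f(pair(c, pair(pair(0, a), pair(a, 0))), pair(pair(pair(c, a), c), pair(0, 0))))   [R8 at ε]
3. pair(0, f(pair(c, pair(pair(0, a), pair(a, 0))), pair(pair(pair(c, a), c), pair(0, 0))))  →  pair(0, c)   [R1 at 2]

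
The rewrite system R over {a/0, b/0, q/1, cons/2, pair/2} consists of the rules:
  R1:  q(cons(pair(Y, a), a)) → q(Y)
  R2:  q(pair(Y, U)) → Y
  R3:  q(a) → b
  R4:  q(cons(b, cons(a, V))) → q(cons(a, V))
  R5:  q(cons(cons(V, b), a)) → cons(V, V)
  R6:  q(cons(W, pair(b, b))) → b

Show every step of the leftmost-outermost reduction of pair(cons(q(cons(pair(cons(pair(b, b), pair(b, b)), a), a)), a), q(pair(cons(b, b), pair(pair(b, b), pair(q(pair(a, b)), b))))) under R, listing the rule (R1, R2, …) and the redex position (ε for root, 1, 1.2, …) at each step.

1. pair(cons(q(cons(pair(cons(pair(b, b), pair(b, b)), a), a)), a), q(pair(cons(b, b), pair(pair(b, b), pair(q(pair(a, b)), b)))))  →  pair(cons(q(cons(pair(b, b), pair(b, b))), a), q(pair(cons(b, b), pair(pair(b, b), pair(q(pair(a, b)), b)))))   [R1 at 1.1]
2. pair(cons(q(cons(pair(b, b), pair(b, b))), a), q(pair(cons(b, b), pair(pair(b, b), pair(q(pair(a, b)), b)))))  →  pair(cons(b, a), q(pair(cons(b, b), pair(pair(b, b), pair(q(pair(a, b)), b)))))   [R6 at 1.1]
3. pair(cons(b, a), q(pair(cons(b, b), pair(pair(b, b), pair(q(pair(a, b)), b)))))  →  pair(cons(b, a), cons(b, b))   [R2 at 2]

pair(cons(b, a), cons(b, b))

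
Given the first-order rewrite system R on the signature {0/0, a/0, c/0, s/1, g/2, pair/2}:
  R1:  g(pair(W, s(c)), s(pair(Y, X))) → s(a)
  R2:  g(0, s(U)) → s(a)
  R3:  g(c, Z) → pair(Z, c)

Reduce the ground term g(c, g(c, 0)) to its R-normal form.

pair(pair(0, c), c)

1. g(c, g(c, 0))  →  pair(g(c, 0), c)   [R3 at ε]
2. pair(g(c, 0), c)  →  pair(pair(0, c), c)   [R3 at 1]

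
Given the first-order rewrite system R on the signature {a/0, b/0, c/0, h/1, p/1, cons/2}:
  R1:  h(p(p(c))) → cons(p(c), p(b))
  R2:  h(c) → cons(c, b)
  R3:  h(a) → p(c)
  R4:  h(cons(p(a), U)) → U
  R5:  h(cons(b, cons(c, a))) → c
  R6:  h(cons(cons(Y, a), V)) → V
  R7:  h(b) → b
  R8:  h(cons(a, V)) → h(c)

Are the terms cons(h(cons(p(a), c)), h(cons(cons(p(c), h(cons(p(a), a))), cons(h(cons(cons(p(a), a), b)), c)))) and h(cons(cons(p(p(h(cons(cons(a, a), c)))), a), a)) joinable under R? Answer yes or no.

Reduce t₁ = cons(h(cons(p(a), c)), h(cons(cons(p(c), h(cons(p(a), a))), cons(h(cons(cons(p(a), a), b)), c)))):
1. cons(h(cons(p(a), c)), h(cons(cons(p(c), h(cons(p(a), a))), cons(h(cons(cons(p(a), a), b)), c))))  →  cons(c, h(cons(cons(p(c), h(cons(p(a), a))), cons(h(cons(cons(p(a), a), b)), c))))   [R4 at 1]
2. cons(c, h(cons(cons(p(c), h(cons(p(a), a))), cons(h(cons(cons(p(a), a), b)), c))))  →  cons(c, h(cons(cons(p(c), a), cons(h(cons(cons(p(a), a), b)), c))))   [R4 at 2.1.1.2]
3. cons(c, h(cons(cons(p(c), a), cons(h(cons(cons(p(a), a), b)), c))))  →  cons(c, cons(h(cons(cons(p(a), a), b)), c))   [R6 at 2]
4. cons(c, cons(h(cons(cons(p(a), a), b)), c))  →  cons(c, cons(b, c))   [R6 at 2.1]

Reduce t₂ = h(cons(cons(p(p(h(cons(cons(a, a), c)))), a), a)):
1. h(cons(cons(p(p(h(cons(cons(a, a), c)))), a), a))  →  a   [R6 at ε]

no — NF(t₁) = cons(c, cons(b, c)), NF(t₂) = a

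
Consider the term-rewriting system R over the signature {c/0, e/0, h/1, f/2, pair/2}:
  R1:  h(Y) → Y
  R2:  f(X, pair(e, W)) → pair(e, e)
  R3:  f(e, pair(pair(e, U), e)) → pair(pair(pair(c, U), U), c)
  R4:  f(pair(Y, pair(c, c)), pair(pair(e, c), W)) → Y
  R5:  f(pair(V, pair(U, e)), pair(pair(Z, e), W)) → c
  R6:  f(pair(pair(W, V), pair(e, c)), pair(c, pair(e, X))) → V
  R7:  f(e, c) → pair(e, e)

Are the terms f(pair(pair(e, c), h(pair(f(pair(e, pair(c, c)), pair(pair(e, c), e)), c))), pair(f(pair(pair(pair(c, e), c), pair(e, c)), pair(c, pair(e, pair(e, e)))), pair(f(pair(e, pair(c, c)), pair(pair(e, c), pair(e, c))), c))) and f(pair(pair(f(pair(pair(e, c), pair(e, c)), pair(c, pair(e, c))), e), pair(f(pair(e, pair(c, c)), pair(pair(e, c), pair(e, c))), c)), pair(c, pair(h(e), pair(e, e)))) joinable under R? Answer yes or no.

no — NF(t₁) = c, NF(t₂) = e

Reduce t₁ = f(pair(pair(e, c), h(pair(f(pair(e, pair(c, c)), pair(pair(e, c), e)), c))), pair(f(pair(pair(pair(c, e), c), pair(e, c)), pair(c, pair(e, pair(e, e)))), pair(f(pair(e, pair(c, c)), pair(pair(e, c), pair(e, c))), c))):
1. f(pair(pair(e, c), h(pair(f(pair(e, pair(c, c)), pair(pair(e, c), e)), c))), pair(f(pair(pair(pair(c, e), c), pair(e, c)), pair(c, pair(e, pair(e, e)))), pair(f(pair(e, pair(c, c)), pair(pair(e, c), pair(e, c))), c)))  →  f(pair(pair(e, c), pair(f(pair(e, pair(c, c)), pair(pair(e, c), e)), c)), pair(f(pair(pair(pair(c, e), c), pair(e, c)), pair(c, pair(e, pair(e, e)))), pair(f(pair(e, pair(c, c)), pair(pair(e, c), pair(e, c))), c)))   [R1 at 1.2]
2. f(pair(pair(e, c), pair(f(pair(e, pair(c, c)), pair(pair(e, c), e)), c)), pair(f(pair(pair(pair(c, e), c), pair(e, c)), pair(c, pair(e, pair(e, e)))), pair(f(pair(e, pair(c, c)), pair(pair(e, c), pair(e, c))), c)))  →  f(pair(pair(e, c), pair(e, c)), pair(f(pair(pair(pair(c, e), c), pair(e, c)), pair(c, pair(e, pair(e, e)))), pair(f(pair(e, pair(c, c)), pair(pair(e, c), pair(e, c))), c)))   [R4 at 1.2.1]
3. f(pair(pair(e, c), pair(e, c)), pair(f(pair(pair(pair(c, e), c), pair(e, c)), pair(c, pair(e, pair(e, e)))), pair(f(pair(e, pair(c, c)), pair(pair(e, c), pair(e, c))), c)))  →  f(pair(pair(e, c), pair(e, c)), pair(c, pair(f(pair(e, pair(c, c)), pair(pair(e, c), pair(e, c))), c)))   [R6 at 2.1]
4. f(pair(pair(e, c), pair(e, c)), pair(c, pair(f(pair(e, pair(c, c)), pair(pair(e, c), pair(e, c))), c)))  →  f(pair(pair(e, c), pair(e, c)), pair(c, pair(e, c)))   [R4 at 2.2.1]
5. f(pair(pair(e, c), pair(e, c)), pair(c, pair(e, c)))  →  c   [R6 at ε]

Reduce t₂ = f(pair(pair(f(pair(pair(e, c), pair(e, c)), pair(c, pair(e, c))), e), pair(f(pair(e, pair(c, c)), pair(pair(e, c), pair(e, c))), c)), pair(c, pair(h(e), pair(e, e)))):
1. f(pair(pair(f(pair(pair(e, c), pair(e, c)), pair(c, pair(e, c))), e), pair(f(pair(e, pair(c, c)), pair(pair(e, c), pair(e, c))), c)), pair(c, pair(h(e), pair(e, e))))  →  f(pair(pair(c, e), pair(f(pair(e, pair(c, c)), pair(pair(e, c), pair(e, c))), c)), pair(c, pair(h(e), pair(e, e))))   [R6 at 1.1.1]
2. f(pair(pair(c, e), pair(f(pair(e, pair(c, c)), pair(pair(e, c), pair(e, c))), c)), pair(c, pair(h(e), pair(e, e))))  →  f(pair(pair(c, e), pair(e, c)), pair(c, pair(h(e), pair(e, e))))   [R4 at 1.2.1]
3. f(pair(pair(c, e), pair(e, c)), pair(c, pair(h(e), pair(e, e))))  →  f(pair(pair(c, e), pair(e, c)), pair(c, pair(e, pair(e, e))))   [R1 at 2.2.1]
4. f(pair(pair(c, e), pair(e, c)), pair(c, pair(e, pair(e, e))))  →  e   [R6 at ε]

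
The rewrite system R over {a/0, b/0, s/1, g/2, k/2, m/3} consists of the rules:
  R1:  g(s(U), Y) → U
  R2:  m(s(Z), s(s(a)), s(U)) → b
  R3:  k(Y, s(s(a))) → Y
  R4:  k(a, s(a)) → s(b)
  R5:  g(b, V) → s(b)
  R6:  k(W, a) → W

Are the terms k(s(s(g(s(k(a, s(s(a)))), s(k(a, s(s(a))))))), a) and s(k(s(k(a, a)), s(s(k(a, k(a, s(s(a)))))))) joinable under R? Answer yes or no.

Reduce t₁ = k(s(s(g(s(k(a, s(s(a)))), s(k(a, s(s(a))))))), a):
1. k(s(s(g(s(k(a, s(s(a)))), s(k(a, s(s(a))))))), a)  →  s(s(g(s(k(a, s(s(a)))), s(k(a, s(s(a)))))))   [R6 at ε]
2. s(s(g(s(k(a, s(s(a)))), s(k(a, s(s(a)))))))  →  s(s(k(a, s(s(a)))))   [R1 at 1.1]
3. s(s(k(a, s(s(a)))))  →  s(s(a))   [R3 at 1.1]

Reduce t₂ = s(k(s(k(a, a)), s(s(k(a, k(a, s(s(a)))))))):
1. s(k(s(k(a, a)), s(s(k(a, k(a, s(s(a))))))))  →  s(k(s(a), s(s(k(a, k(a, s(s(a))))))))   [R6 at 1.1.1]
2. s(k(s(a), s(s(k(a, k(a, s(s(a))))))))  →  s(k(s(a), s(s(k(a, a)))))   [R3 at 1.2.1.1.2]
3. s(k(s(a), s(s(k(a, a)))))  →  s(k(s(a), s(s(a))))   [R6 at 1.2.1.1]
4. s(k(s(a), s(s(a))))  →  s(s(a))   [R3 at 1]

yes — NF(t₁) = s(s(a)), NF(t₂) = s(s(a))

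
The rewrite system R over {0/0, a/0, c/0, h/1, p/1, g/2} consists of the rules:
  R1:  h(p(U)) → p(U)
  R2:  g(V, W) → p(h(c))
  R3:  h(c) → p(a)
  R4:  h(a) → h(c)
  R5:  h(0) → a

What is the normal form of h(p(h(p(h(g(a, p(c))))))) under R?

1. h(p(h(p(h(g(a, p(c)))))))  →  p(h(p(h(g(a, p(c))))))   [R1 at ε]
2. p(h(p(h(g(a, p(c))))))  →  p(p(h(g(a, p(c)))))   [R1 at 1]
3. p(p(h(g(a, p(c)))))  →  p(p(h(p(h(c)))))   [R2 at 1.1.1]
4. p(p(h(p(h(c)))))  →  p(p(p(h(c))))   [R1 at 1.1]
5. p(p(p(h(c))))  →  p(p(p(p(a))))   [R3 at 1.1.1]

p(p(p(p(a))))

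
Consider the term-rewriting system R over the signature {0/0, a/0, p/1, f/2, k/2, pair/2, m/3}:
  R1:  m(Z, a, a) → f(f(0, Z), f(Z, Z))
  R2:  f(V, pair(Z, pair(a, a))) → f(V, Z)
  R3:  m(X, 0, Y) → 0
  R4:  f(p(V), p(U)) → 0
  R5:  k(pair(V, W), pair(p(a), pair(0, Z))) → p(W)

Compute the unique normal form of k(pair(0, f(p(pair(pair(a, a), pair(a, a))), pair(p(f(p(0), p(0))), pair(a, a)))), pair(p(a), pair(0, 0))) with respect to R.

p(0)

1. k(pair(0, f(p(pair(pair(a, a), pair(a, a))), pair(p(f(p(0), p(0))), pair(a, a)))), pair(p(a), pair(0, 0)))  →  p(f(p(pair(pair(a, a), pair(a, a))), pair(p(f(p(0), p(0))), pair(a, a))))   [R5 at ε]
2. p(f(p(pair(pair(a, a), pair(a, a))), pair(p(f(p(0), p(0))), pair(a, a))))  →  p(f(p(pair(pair(a, a), pair(a, a))), p(f(p(0), p(0)))))   [R2 at 1]
3. p(f(p(pair(pair(a, a), pair(a, a))), p(f(p(0), p(0)))))  →  p(0)   [R4 at 1]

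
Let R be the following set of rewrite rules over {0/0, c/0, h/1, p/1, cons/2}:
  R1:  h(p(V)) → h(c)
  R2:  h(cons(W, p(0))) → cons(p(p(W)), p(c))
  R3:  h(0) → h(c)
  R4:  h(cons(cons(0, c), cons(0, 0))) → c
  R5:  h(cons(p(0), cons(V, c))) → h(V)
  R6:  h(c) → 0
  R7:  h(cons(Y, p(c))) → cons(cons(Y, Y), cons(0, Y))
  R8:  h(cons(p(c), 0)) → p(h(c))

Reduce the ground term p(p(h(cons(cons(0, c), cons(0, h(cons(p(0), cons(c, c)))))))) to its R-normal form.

1. p(p(h(cons(cons(0, c), cons(0, h(cons(p(0), cons(c, c))))))))  →  p(p(h(cons(cons(0, c), cons(0, h(c))))))   [R5 at 1.1.1.2.2]
2. p(p(h(cons(cons(0, c), cons(0, h(c))))))  →  p(p(h(cons(cons(0, c), cons(0, 0)))))   [R6 at 1.1.1.2.2]
3. p(p(h(cons(cons(0, c), cons(0, 0)))))  →  p(p(c))   [R4 at 1.1]

p(p(c))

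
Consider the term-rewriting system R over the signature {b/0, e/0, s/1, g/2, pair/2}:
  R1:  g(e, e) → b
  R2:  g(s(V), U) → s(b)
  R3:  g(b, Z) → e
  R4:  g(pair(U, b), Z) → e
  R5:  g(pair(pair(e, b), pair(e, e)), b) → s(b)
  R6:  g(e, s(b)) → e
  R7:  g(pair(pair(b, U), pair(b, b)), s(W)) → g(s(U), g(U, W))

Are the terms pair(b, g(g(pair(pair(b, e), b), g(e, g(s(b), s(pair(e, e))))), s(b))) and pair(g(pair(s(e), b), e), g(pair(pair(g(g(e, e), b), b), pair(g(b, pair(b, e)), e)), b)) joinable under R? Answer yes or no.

no — NF(t₁) = pair(b, e), NF(t₂) = pair(e, s(b))

Reduce t₁ = pair(b, g(g(pair(pair(b, e), b), g(e, g(s(b), s(pair(e, e))))), s(b))):
1. pair(b, g(g(pair(pair(b, e), b), g(e, g(s(b), s(pair(e, e))))), s(b)))  →  pair(b, g(e, s(b)))   [R4 at 2.1]
2. pair(b, g(e, s(b)))  →  pair(b, e)   [R6 at 2]

Reduce t₂ = pair(g(pair(s(e), b), e), g(pair(pair(g(g(e, e), b), b), pair(g(b, pair(b, e)), e)), b)):
1. pair(g(pair(s(e), b), e), g(pair(pair(g(g(e, e), b), b), pair(g(b, pair(b, e)), e)), b))  →  pair(e, g(pair(pair(g(g(e, e), b), b), pair(g(b, pair(b, e)), e)), b))   [R4 at 1]
2. pair(e, g(pair(pair(g(g(e, e), b), b), pair(g(b, pair(b, e)), e)), b))  →  pair(e, g(pair(pair(g(b, b), b), pair(g(b, pair(b, e)), e)), b))   [R1 at 2.1.1.1.1]
3. pair(e, g(pair(pair(g(b, b), b), pair(g(b, pair(b, e)), e)), b))  →  pair(e, g(pair(pair(e, b), pair(g(b, pair(b, e)), e)), b))   [R3 at 2.1.1.1]
4. pair(e, g(pair(pair(e, b), pair(g(b, pair(b, e)), e)), b))  →  pair(e, g(pair(pair(e, b), pair(e, e)), b))   [R3 at 2.1.2.1]
5. pair(e, g(pair(pair(e, b), pair(e, e)), b))  →  pair(e, s(b))   [R5 at 2]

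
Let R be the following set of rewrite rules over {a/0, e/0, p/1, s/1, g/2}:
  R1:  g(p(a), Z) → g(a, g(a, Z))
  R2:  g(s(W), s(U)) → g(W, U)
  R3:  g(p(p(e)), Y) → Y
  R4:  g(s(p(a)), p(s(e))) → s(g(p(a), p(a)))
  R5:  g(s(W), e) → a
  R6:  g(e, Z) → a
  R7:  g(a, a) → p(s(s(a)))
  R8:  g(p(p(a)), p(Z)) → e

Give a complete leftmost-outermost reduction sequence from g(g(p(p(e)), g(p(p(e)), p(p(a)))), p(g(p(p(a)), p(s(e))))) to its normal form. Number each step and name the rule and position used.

1. g(g(p(p(e)), g(p(p(e)), p(p(a)))), p(g(p(p(a)), p(s(e)))))  →  g(g(p(p(e)), p(p(a))), p(g(p(p(a)), p(s(e)))))   [R3 at 1]
2. g(g(p(p(e)), p(p(a))), p(g(p(p(a)), p(s(e)))))  →  g(p(p(a)), p(g(p(p(a)), p(s(e)))))   [R3 at 1]
3. g(p(p(a)), p(g(p(p(a)), p(s(e)))))  →  e   [R8 at ε]

e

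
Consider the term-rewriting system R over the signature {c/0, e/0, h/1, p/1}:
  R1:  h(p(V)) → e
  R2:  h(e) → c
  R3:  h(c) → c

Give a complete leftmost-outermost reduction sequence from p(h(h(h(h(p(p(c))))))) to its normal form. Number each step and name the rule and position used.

1. p(h(h(h(h(p(p(c)))))))  →  p(h(h(h(e))))   [R1 at 1.1.1.1]
2. p(h(h(h(e))))  →  p(h(h(c)))   [R2 at 1.1.1]
3. p(h(h(c)))  →  p(h(c))   [R3 at 1.1]
4. p(h(c))  →  p(c)   [R3 at 1]

p(c)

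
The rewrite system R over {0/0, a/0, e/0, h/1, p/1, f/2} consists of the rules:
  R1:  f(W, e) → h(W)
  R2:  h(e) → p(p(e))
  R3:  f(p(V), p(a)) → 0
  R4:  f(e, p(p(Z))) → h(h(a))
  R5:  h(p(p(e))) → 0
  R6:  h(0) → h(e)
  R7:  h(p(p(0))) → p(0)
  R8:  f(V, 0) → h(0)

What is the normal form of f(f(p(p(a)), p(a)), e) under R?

1. f(f(p(p(a)), p(a)), e)  →  h(f(p(p(a)), p(a)))   [R1 at ε]
2. h(f(p(p(a)), p(a)))  →  h(0)   [R3 at 1]
3. h(0)  →  h(e)   [R6 at ε]
4. h(e)  →  p(p(e))   [R2 at ε]

p(p(e))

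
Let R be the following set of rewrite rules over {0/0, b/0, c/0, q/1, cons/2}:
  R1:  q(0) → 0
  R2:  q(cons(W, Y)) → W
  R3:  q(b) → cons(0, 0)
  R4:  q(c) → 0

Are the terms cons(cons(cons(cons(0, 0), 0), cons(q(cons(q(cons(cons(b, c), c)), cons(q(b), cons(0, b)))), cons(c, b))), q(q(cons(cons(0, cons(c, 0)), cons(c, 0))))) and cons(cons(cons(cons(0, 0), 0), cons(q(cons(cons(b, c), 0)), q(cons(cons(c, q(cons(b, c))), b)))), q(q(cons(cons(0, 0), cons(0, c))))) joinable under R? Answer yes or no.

yes — NF(t₁) = cons(cons(cons(cons(0, 0), 0), cons(cons(b, c), cons(c, b))), 0), NF(t₂) = cons(cons(cons(cons(0, 0), 0), cons(cons(b, c), cons(c, b))), 0)

Reduce t₁ = cons(cons(cons(cons(0, 0), 0), cons(q(cons(q(cons(cons(b, c), c)), cons(q(b), cons(0, b)))), cons(c, b))), q(q(cons(cons(0, cons(c, 0)), cons(c, 0))))):
1. cons(cons(cons(cons(0, 0), 0), cons(q(cons(q(cons(cons(b, c), c)), cons(q(b), cons(0, b)))), cons(c, b))), q(q(cons(cons(0, cons(c, 0)), cons(c, 0)))))  →  cons(cons(cons(cons(0, 0), 0), cons(q(cons(cons(b, c), c)), cons(c, b))), q(q(cons(cons(0, cons(c, 0)), cons(c, 0)))))   [R2 at 1.2.1]
2. cons(cons(cons(cons(0, 0), 0), cons(q(cons(cons(b, c), c)), cons(c, b))), q(q(cons(cons(0, cons(c, 0)), cons(c, 0)))))  →  cons(cons(cons(cons(0, 0), 0), cons(cons(b, c), cons(c, b))), q(q(cons(cons(0, cons(c, 0)), cons(c, 0)))))   [R2 at 1.2.1]
3. cons(cons(cons(cons(0, 0), 0), cons(cons(b, c), cons(c, b))), q(q(cons(cons(0, cons(c, 0)), cons(c, 0)))))  →  cons(cons(cons(cons(0, 0), 0), cons(cons(b, c), cons(c, b))), q(cons(0, cons(c, 0))))   [R2 at 2.1]
4. cons(cons(cons(cons(0, 0), 0), cons(cons(b, c), cons(c, b))), q(cons(0, cons(c, 0))))  →  cons(cons(cons(cons(0, 0), 0), cons(cons(b, c), cons(c, b))), 0)   [R2 at 2]

Reduce t₂ = cons(cons(cons(cons(0, 0), 0), cons(q(cons(cons(b, c), 0)), q(cons(cons(c, q(cons(b, c))), b)))), q(q(cons(cons(0, 0), cons(0, c))))):
1. cons(cons(cons(cons(0, 0), 0), cons(q(cons(cons(b, c), 0)), q(cons(cons(c, q(cons(b, c))), b)))), q(q(cons(cons(0, 0), cons(0, c)))))  →  cons(cons(cons(cons(0, 0), 0), cons(cons(b, c), q(cons(cons(c, q(cons(b, c))), b)))), q(q(cons(cons(0, 0), cons(0, c)))))   [R2 at 1.2.1]
2. cons(cons(cons(cons(0, 0), 0), cons(cons(b, c), q(cons(cons(c, q(cons(b, c))), b)))), q(q(cons(cons(0, 0), cons(0, c)))))  →  cons(cons(cons(cons(0, 0), 0), cons(cons(b, c), cons(c, q(cons(b, c))))), q(q(cons(cons(0, 0), cons(0, c)))))   [R2 at 1.2.2]
3. cons(cons(cons(cons(0, 0), 0), cons(cons(b, c), cons(c, q(cons(b, c))))), q(q(cons(cons(0, 0), cons(0, c)))))  →  cons(cons(cons(cons(0, 0), 0), cons(cons(b, c), cons(c, b))), q(q(cons(cons(0, 0), cons(0, c)))))   [R2 at 1.2.2.2]
4. cons(cons(cons(cons(0, 0), 0), cons(cons(b, c), cons(c, b))), q(q(cons(cons(0, 0), cons(0, c)))))  →  cons(cons(cons(cons(0, 0), 0), cons(cons(b, c), cons(c, b))), q(cons(0, 0)))   [R2 at 2.1]
5. cons(cons(cons(cons(0, 0), 0), cons(cons(b, c), cons(c, b))), q(cons(0, 0)))  →  cons(cons(cons(cons(0, 0), 0), cons(cons(b, c), cons(c, b))), 0)   [R2 at 2]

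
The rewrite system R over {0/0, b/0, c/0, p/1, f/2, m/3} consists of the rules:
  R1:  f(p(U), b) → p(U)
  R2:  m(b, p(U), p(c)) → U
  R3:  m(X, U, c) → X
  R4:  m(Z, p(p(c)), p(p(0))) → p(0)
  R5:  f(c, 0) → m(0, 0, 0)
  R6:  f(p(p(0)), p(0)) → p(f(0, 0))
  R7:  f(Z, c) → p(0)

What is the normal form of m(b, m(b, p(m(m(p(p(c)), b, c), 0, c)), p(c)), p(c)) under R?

p(c)

1. m(b, m(b, p(m(m(p(p(c)), b, c), 0, c)), p(c)), p(c))  →  m(b, m(m(p(p(c)), b, c), 0, c), p(c))   [R2 at 2]
2. m(b, m(m(p(p(c)), b, c), 0, c), p(c))  →  m(b, m(p(p(c)), b, c), p(c))   [R3 at 2]
3. m(b, m(p(p(c)), b, c), p(c))  →  m(b, p(p(c)), p(c))   [R3 at 2]
4. m(b, p(p(c)), p(c))  →  p(c)   [R2 at ε]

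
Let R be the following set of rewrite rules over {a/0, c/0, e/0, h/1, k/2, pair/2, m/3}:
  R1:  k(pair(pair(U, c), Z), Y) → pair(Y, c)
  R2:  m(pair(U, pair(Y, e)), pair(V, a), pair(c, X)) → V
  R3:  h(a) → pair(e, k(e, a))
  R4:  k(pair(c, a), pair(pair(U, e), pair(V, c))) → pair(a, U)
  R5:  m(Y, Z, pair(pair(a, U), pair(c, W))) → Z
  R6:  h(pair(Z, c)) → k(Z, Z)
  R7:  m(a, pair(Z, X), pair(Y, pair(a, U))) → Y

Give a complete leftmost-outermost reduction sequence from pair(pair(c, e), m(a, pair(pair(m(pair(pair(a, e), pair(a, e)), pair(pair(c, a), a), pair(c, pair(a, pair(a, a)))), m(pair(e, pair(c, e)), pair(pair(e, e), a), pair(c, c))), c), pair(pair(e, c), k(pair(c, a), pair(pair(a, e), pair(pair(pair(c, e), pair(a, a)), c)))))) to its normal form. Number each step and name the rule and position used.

1. pair(pair(c, e), m(a, pair(pair(m(pair(pair(a, e), pair(a, e)), pair(pair(c, a), a), pair(c, pair(a, pair(a, a)))), m(pair(e, pair(c, e)), pair(pair(e, e), a), pair(c, c))), c), pair(pair(e, c), k(pair(c, a), pair(pair(a, e), pair(pair(pair(c, e), pair(a, a)), c))))))  →  pair(pair(c, e), m(a, pair(pair(pair(c, a), m(pair(e, pair(c, e)), pair(pair(e, e), a), pair(c, c))), c), pair(pair(e, c), k(pair(c, a), pair(pair(a, e), pair(pair(pair(c, e), pair(a, a)), c))))))   [R2 at 2.2.1.1]
2. pair(pair(c, e), m(a, pair(pair(pair(c, a), m(pair(e, pair(c, e)), pair(pair(e, e), a), pair(c, c))), c), pair(pair(e, c), k(pair(c, a), pair(pair(a, e), pair(pair(pair(c, e), pair(a, a)), c))))))  →  pair(pair(c, e), m(a, pair(pair(pair(c, a), pair(e, e)), c), pair(pair(e, c), k(pair(c, a), pair(pair(a, e), pair(pair(pair(c, e), pair(a, a)), c))))))   [R2 at 2.2.1.2]
3. pair(pair(c, e), m(a, pair(pair(pair(c, a), pair(e, e)), c), pair(pair(e, c), k(pair(c, a), pair(pair(a, e), pair(pair(pair(c, e), pair(a, a)), c))))))  →  pair(pair(c, e), m(a, pair(pair(pair(c, a), pair(e, e)), c), pair(pair(e, c), pair(a, a))))   [R4 at 2.3.2]
4. pair(pair(c, e), m(a, pair(pair(pair(c, a), pair(e, e)), c), pair(pair(e, c), pair(a, a))))  →  pair(pair(c, e), pair(e, c))   [R7 at 2]

pair(pair(c, e), pair(e, c))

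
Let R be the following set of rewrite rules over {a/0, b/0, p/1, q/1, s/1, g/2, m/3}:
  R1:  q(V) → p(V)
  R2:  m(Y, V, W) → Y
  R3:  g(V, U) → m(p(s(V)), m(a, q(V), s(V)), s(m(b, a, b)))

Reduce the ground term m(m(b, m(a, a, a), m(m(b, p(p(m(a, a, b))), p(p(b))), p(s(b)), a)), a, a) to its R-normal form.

1. m(m(b, m(a, a, a), m(m(b, p(p(m(a, a, b))), p(p(b))), p(s(b)), a)), a, a)  →  m(b, m(a, a, a), m(m(b, p(p(m(a, a, b))), p(p(b))), p(s(b)), a))   [R2 at ε]
2. m(b, m(a, a, a), m(m(b, p(p(m(a, a, b))), p(p(b))), p(s(b)), a))  →  b   [R2 at ε]

b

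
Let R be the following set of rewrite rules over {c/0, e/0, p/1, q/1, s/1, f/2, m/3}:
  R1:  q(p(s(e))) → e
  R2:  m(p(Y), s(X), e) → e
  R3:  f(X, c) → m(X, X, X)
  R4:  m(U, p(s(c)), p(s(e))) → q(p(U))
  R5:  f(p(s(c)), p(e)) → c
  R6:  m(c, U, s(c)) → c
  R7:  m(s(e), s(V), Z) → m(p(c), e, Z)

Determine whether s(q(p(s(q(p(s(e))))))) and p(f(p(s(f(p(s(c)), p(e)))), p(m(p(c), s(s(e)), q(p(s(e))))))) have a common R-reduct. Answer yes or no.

no — NF(t₁) = s(e), NF(t₂) = p(c)

Reduce t₁ = s(q(p(s(q(p(s(e))))))):
1. s(q(p(s(q(p(s(e)))))))  →  s(q(p(s(e))))   [R1 at 1.1.1.1]
2. s(q(p(s(e))))  →  s(e)   [R1 at 1]

Reduce t₂ = p(f(p(s(f(p(s(c)), p(e)))), p(m(p(c), s(s(e)), q(p(s(e))))))):
1. p(f(p(s(f(p(s(c)), p(e)))), p(m(p(c), s(s(e)), q(p(s(e)))))))  →  p(f(p(s(c)), p(m(p(c), s(s(e)), q(p(s(e)))))))   [R5 at 1.1.1.1]
2. p(f(p(s(c)), p(m(p(c), s(s(e)), q(p(s(e)))))))  →  p(f(p(s(c)), p(m(p(c), s(s(e)), e))))   [R1 at 1.2.1.3]
3. p(f(p(s(c)), p(m(p(c), s(s(e)), e))))  →  p(f(p(s(c)), p(e)))   [R2 at 1.2.1]
4. p(f(p(s(c)), p(e)))  →  p(c)   [R5 at 1]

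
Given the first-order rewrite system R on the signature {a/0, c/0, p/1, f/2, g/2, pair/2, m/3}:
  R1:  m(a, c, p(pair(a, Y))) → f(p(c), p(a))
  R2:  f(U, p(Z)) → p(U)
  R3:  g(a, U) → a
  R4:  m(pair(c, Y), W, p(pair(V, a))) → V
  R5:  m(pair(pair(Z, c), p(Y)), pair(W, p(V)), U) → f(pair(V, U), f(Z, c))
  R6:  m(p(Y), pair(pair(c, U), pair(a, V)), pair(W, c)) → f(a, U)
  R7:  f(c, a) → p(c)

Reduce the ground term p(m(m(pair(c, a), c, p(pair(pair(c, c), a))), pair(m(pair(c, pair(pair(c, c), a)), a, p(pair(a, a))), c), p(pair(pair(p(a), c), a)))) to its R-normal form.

1. p(m(m(pair(c, a), c, p(pair(pair(c, c), a))), pair(m(pair(c, pair(pair(c, c), a)), a, p(pair(a, a))), c), p(pair(pair(p(a), c), a))))  →  p(m(pair(c, c), pair(m(pair(c, pair(pair(c, c), a)), a, p(pair(a, a))), c), p(pair(pair(p(a), c), a))))   [R4 at 1.1]
2. p(m(pair(c, c), pair(m(pair(c, pair(pair(c, c), a)), a, p(pair(a, a))), c), p(pair(pair(p(a), c), a))))  →  p(pair(p(a), c))   [R4 at 1]

p(pair(p(a), c))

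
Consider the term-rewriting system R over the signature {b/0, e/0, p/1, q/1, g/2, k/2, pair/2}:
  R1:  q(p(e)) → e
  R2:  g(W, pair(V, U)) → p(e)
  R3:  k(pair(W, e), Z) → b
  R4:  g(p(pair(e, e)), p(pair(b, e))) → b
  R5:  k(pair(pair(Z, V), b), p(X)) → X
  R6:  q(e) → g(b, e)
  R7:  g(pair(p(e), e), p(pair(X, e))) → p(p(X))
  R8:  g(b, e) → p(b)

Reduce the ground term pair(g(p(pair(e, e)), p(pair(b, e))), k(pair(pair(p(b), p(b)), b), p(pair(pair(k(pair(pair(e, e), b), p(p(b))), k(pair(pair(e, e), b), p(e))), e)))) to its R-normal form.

1. pair(g(p(pair(e, e)), p(pair(b, e))), k(pair(pair(p(b), p(b)), b), p(pair(pair(k(pair(pair(e, e), b), p(p(b))), k(pair(pair(e, e), b), p(e))), e))))  →  pair(b, k(pair(pair(p(b), p(b)), b), p(pair(pair(k(pair(pair(e, e), b), p(p(b))), k(pair(pair(e, e), b), p(e))), e))))   [R4 at 1]
2. pair(b, k(pair(pair(p(b), p(b)), b), p(pair(pair(k(pair(pair(e, e), b), p(p(b))), k(pair(pair(e, e), b), p(e))), e))))  →  pair(b, pair(pair(k(pair(pair(e, e), b), p(p(b))), k(pair(pair(e, e), b), p(e))), e))   [R5 at 2]
3. pair(b, pair(pair(k(pair(pair(e, e), b), p(p(b))), k(pair(pair(e, e), b), p(e))), e))  →  pair(b, pair(pair(p(b), k(pair(pair(e, e), b), p(e))), e))   [R5 at 2.1.1]
4. pair(b, pair(pair(p(b), k(pair(pair(e, e), b), p(e))), e))  →  pair(b, pair(pair(p(b), e), e))   [R5 at 2.1.2]

pair(b, pair(pair(p(b), e), e))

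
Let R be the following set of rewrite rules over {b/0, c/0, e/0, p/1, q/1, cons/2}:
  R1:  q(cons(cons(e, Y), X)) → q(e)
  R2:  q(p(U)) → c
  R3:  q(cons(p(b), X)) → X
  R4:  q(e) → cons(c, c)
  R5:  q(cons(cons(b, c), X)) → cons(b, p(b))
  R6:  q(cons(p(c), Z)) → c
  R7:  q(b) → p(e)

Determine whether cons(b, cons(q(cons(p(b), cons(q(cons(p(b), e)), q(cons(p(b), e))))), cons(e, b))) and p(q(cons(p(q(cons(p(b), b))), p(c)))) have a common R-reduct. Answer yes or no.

Reduce t₁ = cons(b, cons(q(cons(p(b), cons(q(cons(p(b), e)), q(cons(p(b), e))))), cons(e, b))):
1. cons(b, cons(q(cons(p(b), cons(q(cons(p(b), e)), q(cons(p(b), e))))), cons(e, b)))  →  cons(b, cons(cons(q(cons(p(b), e)), q(cons(p(b), e))), cons(e, b)))   [R3 at 2.1]
2. cons(b, cons(cons(q(cons(p(b), e)), q(cons(p(b), e))), cons(e, b)))  →  cons(b, cons(cons(e, q(cons(p(b), e))), cons(e, b)))   [R3 at 2.1.1]
3. cons(b, cons(cons(e, q(cons(p(b), e))), cons(e, b)))  →  cons(b, cons(cons(e, e), cons(e, b)))   [R3 at 2.1.2]

Reduce t₂ = p(q(cons(p(q(cons(p(b), b))), p(c)))):
1. p(q(cons(p(q(cons(p(b), b))), p(c))))  →  p(q(cons(p(b), p(c))))   [R3 at 1.1.1.1]
2. p(q(cons(p(b), p(c))))  →  p(p(c))   [R3 at 1]

no — NF(t₁) = cons(b, cons(cons(e, e), cons(e, b))), NF(t₂) = p(p(c))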